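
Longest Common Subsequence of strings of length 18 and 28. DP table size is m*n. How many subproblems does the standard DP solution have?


DP table indexed by positions in both strings.
First string: 18 positions
Second string: 28 positions
Total = 18 * 28 = 504


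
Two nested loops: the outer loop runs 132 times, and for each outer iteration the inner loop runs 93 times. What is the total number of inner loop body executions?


Outer loop: 132 iterations
Inner loop: 93 iterations per outer iteration
Total = 132 * 93 = 12276


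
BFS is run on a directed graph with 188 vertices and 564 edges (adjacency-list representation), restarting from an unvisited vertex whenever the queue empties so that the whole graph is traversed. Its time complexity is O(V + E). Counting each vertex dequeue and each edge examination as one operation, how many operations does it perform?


A full BFS traversal dequeues each vertex exactly once and examines each directed edge exactly once.
V = 188 (vertex processing cost)
E = 564 (edge examination cost)
Total operations proportional to V + E = 188 + 564 = 752


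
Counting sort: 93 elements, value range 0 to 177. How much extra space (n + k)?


n = 93 (output array)
k = 178 (count array for 178 distinct values)
Extra space = 93 + 178 = 271


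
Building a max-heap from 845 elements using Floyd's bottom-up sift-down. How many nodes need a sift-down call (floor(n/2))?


In a heap of 845 elements (0-indexed array):
  Last element index: 844
  Parent of last element: floor((844 - 1) / 2) = 421
  Internal nodes: indices 0 to 421
  Count = floor(845/2) = 422


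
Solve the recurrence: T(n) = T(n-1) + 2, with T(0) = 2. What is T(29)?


Unrolling the recurrence:
T(29) = T(28) + 2
       = T(27) + 2 + 2
       = T(26) + 2*3
       ...
       = T(0) + 2*29
       = 2 + 58 = 60


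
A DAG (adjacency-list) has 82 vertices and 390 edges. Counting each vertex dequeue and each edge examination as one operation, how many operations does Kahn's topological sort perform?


V = 82 (vertex processing)
E = 390 (edge processing)
V + E = 82 + 390 = 472


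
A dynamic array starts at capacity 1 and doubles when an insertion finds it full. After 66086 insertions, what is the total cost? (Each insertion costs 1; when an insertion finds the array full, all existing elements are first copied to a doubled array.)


Insertion cost: 66086 (one per element)
Resizes occur just before inserting elements 2, 3, 5, 9, ...
Elements copied at each resize: 1 + 2 + 4 + 8 + 16 + 32 + 64 + 128 + 256 + 512 + 1024 + 2048 + 4096 + 8192 + 16384 + 32768 + 65536
Sum of copies = 131071 (geometric series: 2^k - 1)
Total = 66086 + 131071 = 197157


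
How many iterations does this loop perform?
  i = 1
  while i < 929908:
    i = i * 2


The loop variable doubles each iteration:
i = 1 -> 2 -> 4 -> 8 -> 16 -> 32 -> 64 -> 128 -> 256 -> 512 -> 1024 -> 2048 -> 4096 -> 8192 -> 16384 -> 32768 -> 65536 -> 131072 -> 262144 -> 524288 -> 1048576 (stop, 1048576 >= 929908)
Number of doublings = ceil(log2(929908)) = 20


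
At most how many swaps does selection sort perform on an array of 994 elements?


Each of the 993 passes places one element in its final position.
Pass 1: swap minimum into position 0
Pass 2: swap minimum of remaining into position 1
...
Pass 993: last two elements, one swap
Maximum swaps = 994 - 1 = 993


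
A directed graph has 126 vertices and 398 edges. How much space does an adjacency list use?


Adjacency list: one list head per vertex + one entry per edge
Vertex heads: 126
Edge entries: 398
Total = 126 + 398 = 524


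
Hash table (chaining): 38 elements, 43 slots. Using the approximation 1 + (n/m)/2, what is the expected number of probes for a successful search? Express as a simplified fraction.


Computing expected probes:
alpha = 38/43
= 1 + alpha/2
= 1 + 38/(2*43)
= (2*43 + 38) / (2*43)
= 124/86 = 62/43


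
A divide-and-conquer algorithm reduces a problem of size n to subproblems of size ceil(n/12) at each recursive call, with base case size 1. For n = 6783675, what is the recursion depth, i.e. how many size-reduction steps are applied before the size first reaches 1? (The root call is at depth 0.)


Each step divides the size by 12 (rounding up); after k steps the size is ceil(n/12^k), which equals 1 exactly when 12^k >= n.
So the depth is the smallest k with 12^k >= 6783675, i.e. ceil(log_12(6783675)).
12^6 = 2985984 < 6783675 <= 35831808 = 12^7
Recursion depth = 7


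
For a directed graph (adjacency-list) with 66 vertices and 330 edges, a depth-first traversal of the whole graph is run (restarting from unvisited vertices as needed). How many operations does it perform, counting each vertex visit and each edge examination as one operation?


A full DFS traversal visits each vertex once and examines each edge once.
V = 66
E = 330
Sum = 66 + 330 = 396


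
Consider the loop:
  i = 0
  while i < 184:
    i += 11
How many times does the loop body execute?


Starting at i = 0, each iteration adds 11.
Iterations until i >= 184:
  Iteration 1: i = 0 -> i = 11
  Iteration 2: i = 11 -> i = 22
  Iteration 3: i = 22 -> i = 33
  Iteration 4: i = 33 -> i = 44
  Iteration 5: i = 44 -> i = 55
  Iteration 6: i = 55 -> i = 66
  Iteration 7: i = 66 -> i = 77
  Iteration 8: i = 77 -> i = 88
  ... continuing ...
Total iterations = ceil(184/11) = 17


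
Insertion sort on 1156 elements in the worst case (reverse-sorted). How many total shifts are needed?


In the worst case (reverse-sorted), each element shifts past all previous:
  Element 1: 1 shifts
  Element 2: 2 shifts
  Element 3: 3 shifts
  Element 4: 4 shifts
  Element 5: 5 shifts
  ...
  Element 1155: 1155 shifts
Total = 1 + 2 + ... + 1155
= 1156*(1156-1)/2 = 667590


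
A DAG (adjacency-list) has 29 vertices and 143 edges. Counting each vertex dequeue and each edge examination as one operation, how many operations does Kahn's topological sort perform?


V = 29 (vertex processing)
E = 143 (edge processing)
V + E = 29 + 143 = 172


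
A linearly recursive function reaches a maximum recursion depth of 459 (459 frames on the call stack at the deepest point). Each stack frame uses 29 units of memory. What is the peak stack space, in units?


Maximum recursion depth = 459 frames
Memory per frame = 29 units
Total stack space = depth * frame_size
= 459 * 29 = 13311


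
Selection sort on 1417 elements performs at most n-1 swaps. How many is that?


Each of the 1416 passes places one element in its final position.
Pass 1: swap minimum into position 0
Pass 2: swap minimum of remaining into position 1
...
Pass 1416: last two elements, one swap
Maximum swaps = 1417 - 1 = 1416


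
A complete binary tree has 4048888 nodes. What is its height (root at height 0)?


In a complete binary tree, level k holds nodes 2^k .. 2^(k+1)-1 (1-indexed).
Height = floor(log2(n)) = floor(log2(4048888)) = 21
Check: 2^21 = 2097152 <= 4048888 < 4194304 = 2^22


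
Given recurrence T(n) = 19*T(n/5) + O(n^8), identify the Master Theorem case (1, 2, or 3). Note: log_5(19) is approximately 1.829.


Master Theorem parameters: a=19, b=5, c=8
log_b(a) = 1.829
Compare b^c with a: 5^8 = 390625 > 19, so c > log_b(a).
Comparing c=8 vs log_b(a)=1.829:
8 > 1.829 => Case 3
Result: T(n) = O(n^8)
Master Theorem case = 3


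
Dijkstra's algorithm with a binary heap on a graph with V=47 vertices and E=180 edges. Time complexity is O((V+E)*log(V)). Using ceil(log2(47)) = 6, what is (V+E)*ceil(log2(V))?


Dijkstra with a binary heap: each vertex is extracted once, each edge may relax once.
Each heap operation costs O(log V).
V + E = 47 + 180 = 227
ceil(log2(47)) = 6 (since 2^5 = 32 < 47 <= 64 = 2^6)
Total heap work = (V+E) * ceil(log2(V)) = 227 * 6 = 1362


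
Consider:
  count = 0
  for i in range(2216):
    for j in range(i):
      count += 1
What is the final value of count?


For each i, the inner loop runs i times:
  i=0: inner runs 0 times
  i=1: inner runs 1 time
  i=2: inner runs 2 times
  i=3: inner runs 3 times
  i=4: inner runs 4 times
  i=5: inner runs 5 times
  i=6: inner runs 6 times
  i=7: inner runs 7 times
  ...
Total = 0 + 1 + 2 + ... + 2215 = 2216*(2216-1)/2 = 2454220


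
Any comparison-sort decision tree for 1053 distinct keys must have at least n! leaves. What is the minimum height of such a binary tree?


A binary decision tree of height h has at most 2^h leaves and needs at least n! of them, so h >= ceil(log2(n!)).
1053! is far too large to multiply out, so use Stirling's series:
  ln(n!) ~ n ln n - n + (1/2) ln(2 pi n) + 1/(12n)  (error below 1/(360 n^3), negligible here)
  ln(1053) = 6.9593985
  n ln n = 1053 * 6.9593985 = 7328.2466
  (1/2) ln(2 pi * 1053) = (1/2) ln(6616.1941) = 4.3986
  1/(12*1053) = 0.0001
  ln(1053!) ~ 7328.2466 - 1053 + 4.3986 + 0.0001 = 6279.6453
Convert to base 2: log2(1053!) = 6279.6453 / ln 2 = 6279.6453 / 0.69314718 = 9059.6131
ceil(9059.6131) = 9060


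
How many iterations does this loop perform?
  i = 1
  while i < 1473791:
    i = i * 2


The loop variable doubles each iteration:
i = 1 -> 2 -> 4 -> 8 -> 16 -> 32 -> 64 -> 128 -> 256 -> 512 -> 1024 -> 2048 -> 4096 -> 8192 -> 16384 -> 32768 -> 65536 -> 131072 -> 262144 -> 524288 -> 1048576 -> 2097152 (stop, 2097152 >= 1473791)
Number of doublings = ceil(log2(1473791)) = 21


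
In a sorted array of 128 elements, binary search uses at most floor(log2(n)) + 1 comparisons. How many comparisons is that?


Halving sequence: 128 -> 64 -> 32 -> 16 -> 8 -> 4 -> 2 -> 1
Number of halvings = 7
Max comparisons = 7 + 1 = 8


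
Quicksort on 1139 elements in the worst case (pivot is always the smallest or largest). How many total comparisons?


In the worst case, each partition step picks the worst pivot:
  Partition 1: 1138 comparisons (n-1 elements to compare)
  Partition 2: 1137 comparisons
  Partition 3: 1136 comparisons
  Partition 4: 1135 comparisons
  Partition 5: 1134 comparisons
  ...
  Last partition: 0 comparisons
Total = (n-1) + (n-2) + ... + 1 + 0 = n*(n-1)/2
= 1139*1138/2 = 648091


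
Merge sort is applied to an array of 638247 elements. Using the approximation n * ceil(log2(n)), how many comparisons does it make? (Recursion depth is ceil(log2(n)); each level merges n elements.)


Merge sort divides the array into halves recursively.
Number of levels = ceil(log2(638247)) = 20
At each level, approximately n = 638247 comparisons are needed for merging.
Total comparisons ~ n * ceil(log2(n)) = 638247 * 20 = 12764940


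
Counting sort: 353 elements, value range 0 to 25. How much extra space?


n = 353 (output array)
k = 26 (count array for 26 distinct values)
Extra space = 353 + 26 = 379


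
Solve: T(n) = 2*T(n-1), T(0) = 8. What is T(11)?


Unrolling:
T(11) = 2*T(10) = 2^2*T(9) = ... = 2^11*T(0)
= 2^11 * 8
= 2048 * 8 = 16384


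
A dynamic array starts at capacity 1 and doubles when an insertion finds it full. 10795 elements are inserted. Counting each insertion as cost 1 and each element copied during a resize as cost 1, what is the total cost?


n = 10795
Insertion costs: 10795
Resizes copy 1, 2, 4, ... up to the largest power of 2 that is <= n-1 = 10794, i.e. 8192.
Copy costs = 1 + 2 + 4 + 8 + 16 + 32 + 64 + 128 + 256 + 512 + 1024 + 2048 + 4096 + 8192 = 16383
Total = 10795 + 16383 = 27178


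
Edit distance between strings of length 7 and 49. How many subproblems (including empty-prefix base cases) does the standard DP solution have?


The table includes base cases (empty prefixes).
Rows: (m+1) = 8
Columns: (n+1) = 50
Total = 8 * 50 = 400


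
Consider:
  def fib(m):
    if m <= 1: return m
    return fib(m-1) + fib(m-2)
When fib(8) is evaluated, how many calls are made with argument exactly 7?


Let N(m) = number of times fib(m) is called while evaluating fib(8).
N(8) = 1 (the initial call).
N(7) = 1 (only fib(8) calls it).
For 1 <= m <= 6: fib(m) is called by fib(m+1) and fib(m+2), so
  N(m) = N(m+1) + N(m+2).
fib(0) is called only by fib(2), so N(0) = N(2).
Walk down from m=8:
  N(8)=1, N(7)=1
N(7) = 1


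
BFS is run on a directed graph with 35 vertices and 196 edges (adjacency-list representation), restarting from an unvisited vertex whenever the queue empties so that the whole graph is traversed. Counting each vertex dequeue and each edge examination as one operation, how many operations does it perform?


A full BFS traversal dequeues each vertex exactly once and examines each directed edge exactly once.
V = 35 (vertex processing cost)
E = 196 (edge examination cost)
Total operations proportional to V + E = 35 + 196 = 231


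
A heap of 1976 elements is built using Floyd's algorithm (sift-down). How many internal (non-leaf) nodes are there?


Leaf nodes occupy roughly half the array.
Sift-down is called for each internal node, starting from the last one.
Internal nodes = floor(n/2) = floor(1976/2) = 988


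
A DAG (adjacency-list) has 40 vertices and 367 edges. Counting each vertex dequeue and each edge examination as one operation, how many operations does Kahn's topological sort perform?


V = 40 (vertex processing)
E = 367 (edge processing)
V + E = 40 + 367 = 407


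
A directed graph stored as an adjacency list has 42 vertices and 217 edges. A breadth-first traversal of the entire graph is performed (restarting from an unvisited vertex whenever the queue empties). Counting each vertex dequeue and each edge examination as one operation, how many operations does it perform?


A full BFS traversal dequeues each vertex once and examines each edge once.
Vertex visits: 42
Edge visits: 217
V + E = 42 + 217 = 259


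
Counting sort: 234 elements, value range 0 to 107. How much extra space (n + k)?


n = 234 (output array)
k = 108 (count array for 108 distinct values)
Extra space = 234 + 108 = 342


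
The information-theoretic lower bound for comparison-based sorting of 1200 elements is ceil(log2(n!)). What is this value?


A binary decision tree of height h has at most 2^h leaves and needs at least n! of them, so h >= ceil(log2(n!)).
1200! is far too large to multiply out, so use Stirling's series:
  ln(n!) ~ n ln n - n + (1/2) ln(2 pi n) + 1/(12n)  (error below 1/(360 n^3), negligible here)
  ln(1200) = 7.0900768
  n ln n = 1200 * 7.0900768 = 8508.0922
  (1/2) ln(2 pi * 1200) = (1/2) ln(7539.8224) = 4.4640
  1/(12*1200) = 0.0001
  ln(1200!) ~ 8508.0922 - 1200 + 4.4640 + 0.0001 = 7312.5563
Convert to base 2: log2(1200!) = 7312.5563 / ln 2 = 7312.5563 / 0.69314718 = 10549.7887
ceil(10549.7887) = 10550


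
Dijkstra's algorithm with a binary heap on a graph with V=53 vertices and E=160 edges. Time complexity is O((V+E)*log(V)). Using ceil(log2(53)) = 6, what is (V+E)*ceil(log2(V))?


Dijkstra with a binary heap: each vertex is extracted once, each edge may relax once.
Each heap operation costs O(log V).
V + E = 53 + 160 = 213
ceil(log2(53)) = 6 (since 2^5 = 32 < 53 <= 64 = 2^6)
Total heap work = (V+E) * ceil(log2(V)) = 213 * 6 = 1278


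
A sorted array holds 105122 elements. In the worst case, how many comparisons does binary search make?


Halving sequence: 105122 -> 52561 -> 26280 -> 13140 -> 6570 -> 3285 -> 1642 -> 821 -> 410 -> 205 -> 102 -> 51 -> 25 -> 12 -> 6 -> 3 -> 1
Number of halvings = 16
Max comparisons = 16 + 1 = 17


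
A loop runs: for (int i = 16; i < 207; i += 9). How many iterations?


Loop starts at i = 16, increments by 9, stops when i >= 207.
Number of iterations = ceil((207 - 16) / 9)
= ceil(191 / 9)
= 22


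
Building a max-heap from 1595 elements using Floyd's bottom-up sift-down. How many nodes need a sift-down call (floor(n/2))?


In a heap of 1595 elements (0-indexed array):
  Last element index: 1594
  Parent of last element: floor((1594 - 1) / 2) = 796
  Internal nodes: indices 0 to 796
  Count = floor(1595/2) = 797


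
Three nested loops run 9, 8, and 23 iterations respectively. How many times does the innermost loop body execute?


Loop 1 (outermost): 9 iterations
Loop 2 (middle): 8 iterations per outer
Loop 3 (innermost): 23 iterations per middle
Total = 9 * 8 * 23 = 1656


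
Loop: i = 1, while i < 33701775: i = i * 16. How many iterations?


i multiplies by 16 each step:
i = 1 -> 16 -> 256 -> 4096 -> 65536 -> 1048576 -> 16777216 -> 268435456 (stop)
Iterations = ceil(log_16(33701775)) = 7


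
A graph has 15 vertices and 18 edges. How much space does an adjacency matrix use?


Adjacency matrix: V x V grid of entries
Space = V^2 = 15^2 = 15 * 15 = 225


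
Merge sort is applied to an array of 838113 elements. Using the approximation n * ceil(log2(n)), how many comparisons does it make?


Merge sort divides the array into halves recursively.
Number of levels = ceil(log2(838113)) = 20
At each level, approximately n = 838113 comparisons are needed for merging.
Total comparisons ~ n * ceil(log2(n)) = 838113 * 20 = 16762260


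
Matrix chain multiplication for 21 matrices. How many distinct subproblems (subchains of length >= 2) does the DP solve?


Subproblems are indexed by (i, j) where i < j.
Number of such pairs = n*(n-1)/2
= 21 * 20 / 2
= 210


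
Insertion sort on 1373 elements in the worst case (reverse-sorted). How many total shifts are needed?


In the worst case (reverse-sorted), each element shifts past all previous:
  Element 1: 1 shifts
  Element 2: 2 shifts
  Element 3: 3 shifts
  Element 4: 4 shifts
  Element 5: 5 shifts
  ...
  Element 1372: 1372 shifts
Total = 1 + 2 + ... + 1372
= 1373*(1373-1)/2 = 941878


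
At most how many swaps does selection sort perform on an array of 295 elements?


Each of the 294 passes places one element in its final position.
Pass 1: swap minimum into position 0
Pass 2: swap minimum of remaining into position 1
...
Pass 294: last two elements, one swap
Maximum swaps = 295 - 1 = 294


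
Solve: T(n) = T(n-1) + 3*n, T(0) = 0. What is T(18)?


Expanding the recurrence:
T(18) = T(17) + 3*18
       = T(16) + 3*17 + 3*18
       ...
       = T(0) + 3*(1 + 2 + ... + 18)
       = 0 + 3 * 18*19/2
       = 0 + 3 * 171
       = 0 + 513 = 513


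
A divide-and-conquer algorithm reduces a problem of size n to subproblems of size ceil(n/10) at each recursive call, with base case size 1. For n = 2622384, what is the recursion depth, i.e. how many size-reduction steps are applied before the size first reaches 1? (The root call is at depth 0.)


Each step divides the size by 10 (rounding up); after k steps the size is ceil(n/10^k), which equals 1 exactly when 10^k >= n.
So the depth is the smallest k with 10^k >= 2622384, i.e. ceil(log_10(2622384)).
10^6 = 1000000 < 2622384 <= 10000000 = 10^7
Recursion depth = 7


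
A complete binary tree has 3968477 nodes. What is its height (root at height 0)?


In a complete binary tree, level k holds nodes 2^k .. 2^(k+1)-1 (1-indexed).
Height = floor(log2(n)) = floor(log2(3968477)) = 21
Check: 2^21 = 2097152 <= 3968477 < 4194304 = 2^22


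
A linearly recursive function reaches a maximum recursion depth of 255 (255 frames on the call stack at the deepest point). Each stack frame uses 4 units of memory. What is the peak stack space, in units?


Maximum recursion depth = 255 frames
Memory per frame = 4 units
Total stack space = depth * frame_size
= 255 * 4 = 1020


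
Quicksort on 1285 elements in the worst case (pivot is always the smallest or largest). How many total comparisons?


In the worst case, each partition step picks the worst pivot:
  Partition 1: 1284 comparisons (n-1 elements to compare)
  Partition 2: 1283 comparisons
  Partition 3: 1282 comparisons
  Partition 4: 1281 comparisons
  Partition 5: 1280 comparisons
  ...
  Last partition: 0 comparisons
Total = (n-1) + (n-2) + ... + 1 + 0 = n*(n-1)/2
= 1285*1284/2 = 824970


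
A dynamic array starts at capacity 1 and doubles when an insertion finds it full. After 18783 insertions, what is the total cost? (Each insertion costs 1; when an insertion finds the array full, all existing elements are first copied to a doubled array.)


Insertion cost: 18783 (one per element)
Resizes occur just before inserting elements 2, 3, 5, 9, ...
Elements copied at each resize: 1 + 2 + 4 + 8 + 16 + 32 + 64 + 128 + 256 + 512 + 1024 + 2048 + 4096 + 8192 + 16384
Sum of copies = 32767 (geometric series: 2^k - 1)
Total = 18783 + 32767 = 51550


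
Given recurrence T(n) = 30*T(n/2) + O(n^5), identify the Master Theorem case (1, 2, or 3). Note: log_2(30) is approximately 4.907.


Master Theorem parameters: a=30, b=2, c=5
log_b(a) = 4.907
Compare b^c with a: 2^5 = 32 > 30, so c > log_b(a).
Comparing c=5 vs log_b(a)=4.907:
5 > 4.907 => Case 3
Result: T(n) = O(n^5)
Master Theorem case = 3


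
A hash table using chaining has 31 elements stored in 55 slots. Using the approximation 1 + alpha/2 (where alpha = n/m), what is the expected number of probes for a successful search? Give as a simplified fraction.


Load factor alpha = n/m = 31/55
Expected probes = 1 + alpha/2 = 1 + 31/(2*55)
= 1 + 31/110
= 110/110 + 31/110
= 141/110


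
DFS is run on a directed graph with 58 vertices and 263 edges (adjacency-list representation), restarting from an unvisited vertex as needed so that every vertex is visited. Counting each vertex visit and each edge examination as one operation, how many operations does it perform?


A full DFS traversal processes each vertex exactly once (push/pop on stack).
Each directed edge is examined once.
V = 58, E = 263
V + E = 321


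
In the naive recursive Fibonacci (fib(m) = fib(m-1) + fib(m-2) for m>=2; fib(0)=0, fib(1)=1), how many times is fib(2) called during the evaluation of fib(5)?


Let N(m) = number of times fib(m) is called while evaluating fib(5).
N(5) = 1 (the initial call).
N(4) = 1 (only fib(5) calls it).
For 1 <= m <= 3: fib(m) is called by fib(m+1) and fib(m+2), so
  N(m) = N(m+1) + N(m+2).
fib(0) is called only by fib(2), so N(0) = N(2).
Walk down from m=5:
  N(5)=1, N(4)=1, N(3)=2, N(2)=3
N(2) = 3


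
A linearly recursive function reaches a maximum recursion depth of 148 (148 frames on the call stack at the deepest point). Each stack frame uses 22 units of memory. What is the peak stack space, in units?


Maximum recursion depth = 148 frames
Memory per frame = 22 units
Total stack space = depth * frame_size
= 148 * 22 = 3256


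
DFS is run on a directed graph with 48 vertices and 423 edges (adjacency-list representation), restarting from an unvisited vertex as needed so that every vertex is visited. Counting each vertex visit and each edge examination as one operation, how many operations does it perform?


A full DFS traversal processes each vertex exactly once (push/pop on stack).
Each directed edge is examined once.
V = 48, E = 423
V + E = 471


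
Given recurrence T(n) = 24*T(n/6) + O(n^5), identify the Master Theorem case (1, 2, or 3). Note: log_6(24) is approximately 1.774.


Master Theorem parameters: a=24, b=6, c=5
log_b(a) = 1.774
Compare b^c with a: 6^5 = 7776 > 24, so c > log_b(a).
Comparing c=5 vs log_b(a)=1.774:
5 > 1.774 => Case 3
Result: T(n) = O(n^5)
Master Theorem case = 3


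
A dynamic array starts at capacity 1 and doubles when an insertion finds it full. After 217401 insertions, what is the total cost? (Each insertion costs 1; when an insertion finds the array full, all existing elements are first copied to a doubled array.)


Insertion cost: 217401 (one per element)
Resizes occur just before inserting elements 2, 3, 5, 9, ...
Elements copied at each resize: 1 + 2 + 4 + 8 + 16 + 32 + 64 + 128 + 256 + 512 + 1024 + 2048 + 4096 + 8192 + 16384 + 32768 + 65536 + 131072
Sum of copies = 262143 (geometric series: 2^k - 1)
Total = 217401 + 262143 = 479544


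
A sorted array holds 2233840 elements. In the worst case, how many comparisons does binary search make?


Halving sequence: 2233840 -> 1116920 -> 558460 -> 279230 -> 139615 -> 69807 -> 34903 -> 17451 -> 8725 -> 4362 -> 2181 -> 1090 -> 545 -> 272 -> 136 -> 68 -> 34 -> 17 -> 8 -> 4 -> 2 -> 1
Number of halvings = 21
Max comparisons = 21 + 1 = 22


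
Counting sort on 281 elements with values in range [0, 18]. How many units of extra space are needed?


Output array size: 281 (to store sorted result)
Count array size: 19 (one slot per possible value, range 0 to 18)
Total extra space = 281 + 19 = 300


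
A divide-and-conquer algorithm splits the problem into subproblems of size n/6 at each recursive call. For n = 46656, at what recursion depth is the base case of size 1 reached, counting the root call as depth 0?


At each depth, the problem size is divided by 6:
  Depth 0: problem size = 46656
  Depth 1: problem size = 7776
  Depth 2: problem size = 1296
  Depth 3: problem size = 216
  Depth 4: problem size = 36
  Depth 5: problem size = 6
  Depth 6: problem size = 1 (base case)
The base case is reached at depth log_6(46656) = 6 (the tree has 7 levels counting depth 0, but the depth asked for is 6).
Recursion depth = 6


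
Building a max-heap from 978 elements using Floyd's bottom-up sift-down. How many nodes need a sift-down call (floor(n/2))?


In a heap of 978 elements (0-indexed array):
  Last element index: 977
  Parent of last element: floor((977 - 1) / 2) = 488
  Internal nodes: indices 0 to 488
  Count = floor(978/2) = 489


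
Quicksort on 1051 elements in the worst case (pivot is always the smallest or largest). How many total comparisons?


In the worst case, each partition step picks the worst pivot:
  Partition 1: 1050 comparisons (n-1 elements to compare)
  Partition 2: 1049 comparisons
  Partition 3: 1048 comparisons
  Partition 4: 1047 comparisons
  Partition 5: 1046 comparisons
  ...
  Last partition: 0 comparisons
Total = (n-1) + (n-2) + ... + 1 + 0 = n*(n-1)/2
= 1051*1050/2 = 551775


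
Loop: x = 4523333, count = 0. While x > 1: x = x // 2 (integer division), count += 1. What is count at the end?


The variable x halves each step:
x = 4523333 -> 2261666 -> 1130833 -> 565416 -> 282708 -> 141354 -> 70677 -> 35338 -> 17669 -> 8834 -> 4417 -> 2208 -> 1104 -> 552 -> 276 -> 138 -> 69 -> 34 -> 17 -> 8 -> 4 -> 2 -> 1
Number of halvings = floor(log2(4523333)) = 22


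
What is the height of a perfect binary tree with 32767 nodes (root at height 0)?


A perfect binary tree with 32767 nodes:
  32767 = 2^15 - 1
  Levels: 0, 1, ..., 14
  Height = 14


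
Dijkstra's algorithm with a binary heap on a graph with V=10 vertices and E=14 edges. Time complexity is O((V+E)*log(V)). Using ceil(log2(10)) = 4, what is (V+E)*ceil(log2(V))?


Dijkstra with a binary heap: each vertex is extracted once, each edge may relax once.
Each heap operation costs O(log V).
V + E = 10 + 14 = 24
ceil(log2(10)) = 4 (since 2^3 = 8 < 10 <= 16 = 2^4)
Total heap work = (V+E) * ceil(log2(V)) = 24 * 4 = 96


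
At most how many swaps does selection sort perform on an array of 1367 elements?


Each of the 1366 passes places one element in its final position.
Pass 1: swap minimum into position 0
Pass 2: swap minimum of remaining into position 1
...
Pass 1366: last two elements, one swap
Maximum swaps = 1367 - 1 = 1366


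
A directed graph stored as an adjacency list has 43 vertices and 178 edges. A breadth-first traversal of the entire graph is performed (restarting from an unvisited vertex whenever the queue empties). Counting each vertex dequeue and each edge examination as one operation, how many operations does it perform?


A full BFS traversal dequeues each vertex once and examines each edge once.
Vertex visits: 43
Edge visits: 178
V + E = 43 + 178 = 221


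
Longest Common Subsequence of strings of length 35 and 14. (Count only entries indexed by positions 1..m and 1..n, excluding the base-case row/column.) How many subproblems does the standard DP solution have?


DP table indexed by positions in both strings.
First string: 35 positions
Second string: 14 positions
Total = 35 * 14 = 490


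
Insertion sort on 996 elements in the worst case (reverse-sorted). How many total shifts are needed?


In the worst case (reverse-sorted), each element shifts past all previous:
  Element 1: 1 shifts
  Element 2: 2 shifts
  Element 3: 3 shifts
  Element 4: 4 shifts
  Element 5: 5 shifts
  ...
  Element 995: 995 shifts
Total = 1 + 2 + ... + 995
= 996*(996-1)/2 = 495510


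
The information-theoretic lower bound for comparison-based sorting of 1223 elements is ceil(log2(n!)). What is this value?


A binary decision tree of height h has at most 2^h leaves and needs at least n! of them, so h >= ceil(log2(n!)).
1223! is far too large to multiply out, so use Stirling's series:
  ln(n!) ~ n ln n - n + (1/2) ln(2 pi n) + 1/(12n)  (error below 1/(360 n^3), negligible here)
  ln(1223) = 7.1090621
  n ln n = 1223 * 7.1090621 = 8694.3829
  (1/2) ln(2 pi * 1223) = (1/2) ln(7684.3356) = 4.4735
  1/(12*1223) = 0.0001
  ln(1223!) ~ 8694.3829 - 1223 + 4.4735 + 0.0001 = 7475.8565
Convert to base 2: log2(1223!) = 7475.8565 / ln 2 = 7475.8565 / 0.69314718 = 10785.3811
ceil(10785.3811) = 10786


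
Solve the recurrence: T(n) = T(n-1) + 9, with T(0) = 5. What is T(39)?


Unrolling the recurrence:
T(39) = T(38) + 9
       = T(37) + 9 + 9
       = T(36) + 9*3
       ...
       = T(0) + 9*39
       = 5 + 351 = 356


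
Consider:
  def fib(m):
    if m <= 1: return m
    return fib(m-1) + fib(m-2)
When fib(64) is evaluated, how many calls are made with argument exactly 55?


Let N(m) = number of times fib(m) is called while evaluating fib(64).
N(64) = 1 (the initial call).
N(63) = 1 (only fib(64) calls it).
For 1 <= m <= 62: fib(m) is called by fib(m+1) and fib(m+2), so
  N(m) = N(m+1) + N(m+2).
fib(0) is called only by fib(2), so N(0) = N(2).
Walk down from m=64:
  N(64)=1, N(63)=1, N(62)=2, N(61)=3, N(60)=5, N(59)=8, N(58)=13, N(57)=21, N(56)=34, N(55)=55
N(55) = 55


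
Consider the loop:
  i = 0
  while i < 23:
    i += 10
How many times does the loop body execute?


Starting at i = 0, each iteration adds 10.
Iterations until i >= 23:
  Iteration 1: i = 0 -> i = 10
  Iteration 2: i = 10 -> i = 20
  Iteration 3: i = 20 -> i = 30
Total iterations = ceil(23/10) = 3


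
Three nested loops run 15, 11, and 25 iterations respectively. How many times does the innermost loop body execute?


Loop 1 (outermost): 15 iterations
Loop 2 (middle): 11 iterations per outer
Loop 3 (innermost): 25 iterations per middle
Total = 15 * 11 * 25 = 4125


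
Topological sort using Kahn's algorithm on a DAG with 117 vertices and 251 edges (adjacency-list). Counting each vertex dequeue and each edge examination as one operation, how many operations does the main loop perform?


Kahn's algorithm:
  1. Compute in-degrees: O(V + E)
  2. Process queue: each vertex dequeued once (O(V))
     each edge examined once (O(E))
Total = V + E = 117 + 251 = 368


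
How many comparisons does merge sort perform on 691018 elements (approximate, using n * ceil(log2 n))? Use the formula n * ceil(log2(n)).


Recursion depth: ceil(log2(691018)) = 20
Each recursion level merges n = 691018 elements
Total = 691018 * 20 = 13820360


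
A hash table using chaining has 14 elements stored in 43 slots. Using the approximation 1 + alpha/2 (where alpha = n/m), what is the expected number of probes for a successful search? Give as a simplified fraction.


Load factor alpha = n/m = 14/43
Expected probes = 1 + alpha/2 = 1 + 14/(2*43)
= 1 + 14/86
= 86/86 + 14/86
= 100/86
Simplify: 50/43


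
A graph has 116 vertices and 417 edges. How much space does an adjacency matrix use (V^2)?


Adjacency matrix: V x V grid of entries
Space = V^2 = 116^2 = 116 * 116 = 13456


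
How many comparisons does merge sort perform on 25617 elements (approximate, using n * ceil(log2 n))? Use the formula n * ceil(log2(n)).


Recursion depth: ceil(log2(25617)) = 15
Each recursion level merges n = 25617 elements
Total = 25617 * 15 = 384255


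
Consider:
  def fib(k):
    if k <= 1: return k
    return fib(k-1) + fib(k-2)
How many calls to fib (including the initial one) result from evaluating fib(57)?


Let C(m) = total calls to evaluate fib(m). Then C(0)=C(1)=1, and
C(m) = 1 + C(m-1) + C(m-2) for m >= 2.
Build the table (each entry = 1 + previous two):
  C(0) = 1
  C(1) = 1
  C(2) = 1 + 1 + 1 = 3
  C(3) = 1 + 3 + 1 = 5
  C(4) = 1 + 5 + 3 = 9
  C(5) = 1 + 9 + 5 = 15
  C(6) = 1 + 15 + 9 = 25
  C(7) = 1 + 25 + 15 = 41
  C(8) = 1 + 41 + 25 = 67
  C(9) = 1 + 67 + 41 = 109
  C(10) = 1 + 109 + 67 = 177
  C(11) = 1 + 177 + 109 = 287
  C(12) = 1 + 287 + 177 = 465
  C(13) = 1 + 465 + 287 = 753
  C(14) = 1 + 753 + 465 = 1219
  C(15) = 1 + 1219 + 753 = 1973
  C(16) = 1 + 1973 + 1219 = 3193
  C(17) = 1 + 3193 + 1973 = 5167
  C(18) = 1 + 5167 + 3193 = 8361
  C(19) = 1 + 8361 + 5167 = 13529
  C(20) = 1 + 13529 + 8361 = 21891
  C(21) = 1 + 21891 + 13529 = 35421
  C(22) = 1 + 35421 + 21891 = 57313
  C(23) = 1 + 57313 + 35421 = 92735
  C(24) = 1 + 92735 + 57313 = 150049
  C(25) = 1 + 150049 + 92735 = 242785
  C(26) = 1 + 242785 + 150049 = 392835
  C(27) = 1 + 392835 + 242785 = 635621
  C(28) = 1 + 635621 + 392835 = 1028457
  C(29) = 1 + 1028457 + 635621 = 1664079
  C(30) = 1 + 1664079 + 1028457 = 2692537
  C(31) = 1 + 2692537 + 1664079 = 4356617
  C(32) = 1 + 4356617 + 2692537 = 7049155
  C(33) = 1 + 7049155 + 4356617 = 11405773
  C(34) = 1 + 11405773 + 7049155 = 18454929
  C(35) = 1 + 18454929 + 11405773 = 29860703
  C(36) = 1 + 29860703 + 18454929 = 48315633
  C(37) = 1 + 48315633 + 29860703 = 78176337
  C(38) = 1 + 78176337 + 48315633 = 126491971
  C(39) = 1 + 126491971 + 78176337 = 204668309
  C(40) = 1 + 204668309 + 126491971 = 331160281
  C(41) = 1 + 331160281 + 204668309 = 535828591
  C(42) = 1 + 535828591 + 331160281 = 866988873
  C(43) = 1 + 866988873 + 535828591 = 1402817465
  C(44) = 1 + 1402817465 + 866988873 = 2269806339
  C(45) = 1 + 2269806339 + 1402817465 = 3672623805
  C(46) = 1 + 3672623805 + 2269806339 = 5942430145
  C(47) = 1 + 5942430145 + 3672623805 = 9615053951
  C(48) = 1 + 9615053951 + 5942430145 = 15557484097
  C(49) = 1 + 15557484097 + 9615053951 = 25172538049
  C(50) = 1 + 25172538049 + 15557484097 = 40730022147
  C(51) = 1 + 40730022147 + 25172538049 = 65902560197
  C(52) = 1 + 65902560197 + 40730022147 = 106632582345
  C(53) = 1 + 106632582345 + 65902560197 = 172535142543
  C(54) = 1 + 172535142543 + 106632582345 = 279167724889
  C(55) = 1 + 279167724889 + 172535142543 = 451702867433
  C(56) = 1 + 451702867433 + 279167724889 = 730870592323
  C(57) = 1 + 730870592323 + 451702867433 = 1182573459757
Total calls for fib(57) = 1182573459757


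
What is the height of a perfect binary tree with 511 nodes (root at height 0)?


A perfect binary tree with 511 nodes:
  511 = 2^9 - 1
  Levels: 0, 1, ..., 8
  Height = 8


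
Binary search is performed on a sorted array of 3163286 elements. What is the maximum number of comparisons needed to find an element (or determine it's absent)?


Binary search halves the search space each comparison:
  Step 1: search space = 3163286 -> 1581643
  Step 2: search space = 1581643 -> 790821
  Step 3: search space = 790821 -> 395410
  Step 4: search space = 395410 -> 197705
  Step 5: search space = 197705 -> 98852
  Step 6: search space = 98852 -> 49426
  Step 7: search space = 49426 -> 24713
  Step 8: search space = 24713 -> 12356
  Step 9: search space = 12356 -> 6178
  Step 10: search space = 6178 -> 3089
  Step 11: search space = 3089 -> 1544
  Step 12: search space = 1544 -> 772
  Step 13: search space = 772 -> 386
  Step 14: search space = 386 -> 193
  Step 15: search space = 193 -> 96
  Step 16: search space = 96 -> 48
  Step 17: search space = 48 -> 24
  Step 18: search space = 24 -> 12
  Step 19: search space = 12 -> 6
  Step 20: search space = 6 -> 3
  Step 21: search space = 3 -> 1
  Step 22: search space = 1 (final check)
Maximum comparisons = floor(log2(3163286)) + 1 = 21 + 1 = 22


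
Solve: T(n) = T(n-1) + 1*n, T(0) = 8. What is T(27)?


Expanding the recurrence:
T(27) = T(26) + 1*27
       = T(25) + 1*26 + 1*27
       ...
       = T(0) + 1*(1 + 2 + ... + 27)
       = 8 + 1 * 27*28/2
       = 8 + 1 * 378
       = 8 + 378 = 386


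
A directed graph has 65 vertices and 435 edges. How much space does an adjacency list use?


Adjacency list: one list head per vertex + one entry per edge
Vertex heads: 65
Edge entries: 435
Total = 65 + 435 = 500


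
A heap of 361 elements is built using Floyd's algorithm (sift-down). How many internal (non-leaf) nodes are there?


Leaf nodes occupy roughly half the array.
Sift-down is called for each internal node, starting from the last one.
Internal nodes = floor(n/2) = floor(361/2) = 180


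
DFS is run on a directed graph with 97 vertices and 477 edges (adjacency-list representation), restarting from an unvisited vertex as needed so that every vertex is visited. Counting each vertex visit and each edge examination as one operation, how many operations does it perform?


A full DFS traversal processes each vertex exactly once (push/pop on stack).
Each directed edge is examined once.
V = 97, E = 477
V + E = 574


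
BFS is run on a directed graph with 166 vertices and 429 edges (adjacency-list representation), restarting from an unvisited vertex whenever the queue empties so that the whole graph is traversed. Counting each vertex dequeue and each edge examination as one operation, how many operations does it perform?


A full BFS traversal dequeues each vertex exactly once and examines each directed edge exactly once.
V = 166 (vertex processing cost)
E = 429 (edge examination cost)
Total operations proportional to V + E = 166 + 429 = 595


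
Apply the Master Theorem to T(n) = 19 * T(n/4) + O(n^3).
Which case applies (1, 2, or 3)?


The Master Theorem: T(n) = a*T(n/b) + O(n^c)
  a = 19, b = 4, c = 3
log_b(a) = log_4(19) ~ 2.124
Compare b^c with a: 4^3 = 64 > 19, so c > log_b(a).
Since c > log_b(a), Case 3 applies.
T(n) = O(n^3)
Master Theorem case = 3


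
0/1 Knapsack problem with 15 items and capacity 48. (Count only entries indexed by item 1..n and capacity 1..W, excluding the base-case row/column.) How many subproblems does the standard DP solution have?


The DP table is indexed by (item, capacity).
Rows: 15 items
Columns: 48 capacity values (1 to W)
Total subproblems = 15 * 48 = 720


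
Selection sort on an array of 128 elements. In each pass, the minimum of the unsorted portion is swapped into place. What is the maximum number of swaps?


Selection sort performs one swap per pass:
  Pass 1: find min in positions 0 to 127, swap with position 0
  Pass 2: find min in positions 1 to 127, swap with position 1
  Pass 3: find min in positions 2 to 127, swap with position 2
  Pass 4: find min in positions 3 to 127, swap with position 3
  Pass 5: find min in positions 4 to 127, swap with position 4
  ... (122 more passes)
Total passes (and swaps) = n - 1 = 128 - 1 = 127


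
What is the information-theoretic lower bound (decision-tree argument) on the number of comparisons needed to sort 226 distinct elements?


A binary decision tree of height h has at most 2^h leaves and needs at least n! of them, so h >= ceil(log2(n!)).
226! is far too large to multiply out, so use Stirling's series:
  ln(n!) ~ n ln n - n + (1/2) ln(2 pi n) + 1/(12n)  (error below 1/(360 n^3), negligible here)
  ln(226) = 5.4205350
  n ln n = 226 * 5.4205350 = 1225.0409
  (1/2) ln(2 pi * 226) = (1/2) ln(1419.9999) = 3.6292
  1/(12*226) = 0.0004
  ln(226!) ~ 1225.0409 - 226 + 3.6292 + 0.0004 = 1002.6705
Convert to base 2: log2(226!) = 1002.6705 / ln 2 = 1002.6705 / 0.69314718 = 1446.5478
ceil(1446.5478) = 1447


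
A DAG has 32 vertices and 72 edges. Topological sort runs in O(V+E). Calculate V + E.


V = 32 (vertex processing)
E = 72 (edge processing)
V + E = 32 + 72 = 104


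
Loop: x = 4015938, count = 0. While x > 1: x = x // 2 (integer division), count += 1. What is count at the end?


The variable x halves each step:
x = 4015938 -> 2007969 -> 1003984 -> 501992 -> 250996 -> 125498 -> 62749 -> 31374 -> 15687 -> 7843 -> 3921 -> 1960 -> 980 -> 490 -> 245 -> 122 -> 61 -> 30 -> 15 -> 7 -> 3 -> 1
Number of halvings = floor(log2(4015938)) = 21


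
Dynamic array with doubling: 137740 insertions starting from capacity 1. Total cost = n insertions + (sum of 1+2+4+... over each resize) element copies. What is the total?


n = 137740
Insertion costs: 137740
Resizes copy 1, 2, 4, ... up to the largest power of 2 that is <= n-1 = 137739, i.e. 131072.
Copy costs = 1 + 2 + 4 + 8 + 16 + 32 + 64 + 128 + 256 + 512 + 1024 + 2048 + 4096 + 8192 + 16384 + 32768 + 65536 + 131072 = 262143
Total = 137740 + 262143 = 399883
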